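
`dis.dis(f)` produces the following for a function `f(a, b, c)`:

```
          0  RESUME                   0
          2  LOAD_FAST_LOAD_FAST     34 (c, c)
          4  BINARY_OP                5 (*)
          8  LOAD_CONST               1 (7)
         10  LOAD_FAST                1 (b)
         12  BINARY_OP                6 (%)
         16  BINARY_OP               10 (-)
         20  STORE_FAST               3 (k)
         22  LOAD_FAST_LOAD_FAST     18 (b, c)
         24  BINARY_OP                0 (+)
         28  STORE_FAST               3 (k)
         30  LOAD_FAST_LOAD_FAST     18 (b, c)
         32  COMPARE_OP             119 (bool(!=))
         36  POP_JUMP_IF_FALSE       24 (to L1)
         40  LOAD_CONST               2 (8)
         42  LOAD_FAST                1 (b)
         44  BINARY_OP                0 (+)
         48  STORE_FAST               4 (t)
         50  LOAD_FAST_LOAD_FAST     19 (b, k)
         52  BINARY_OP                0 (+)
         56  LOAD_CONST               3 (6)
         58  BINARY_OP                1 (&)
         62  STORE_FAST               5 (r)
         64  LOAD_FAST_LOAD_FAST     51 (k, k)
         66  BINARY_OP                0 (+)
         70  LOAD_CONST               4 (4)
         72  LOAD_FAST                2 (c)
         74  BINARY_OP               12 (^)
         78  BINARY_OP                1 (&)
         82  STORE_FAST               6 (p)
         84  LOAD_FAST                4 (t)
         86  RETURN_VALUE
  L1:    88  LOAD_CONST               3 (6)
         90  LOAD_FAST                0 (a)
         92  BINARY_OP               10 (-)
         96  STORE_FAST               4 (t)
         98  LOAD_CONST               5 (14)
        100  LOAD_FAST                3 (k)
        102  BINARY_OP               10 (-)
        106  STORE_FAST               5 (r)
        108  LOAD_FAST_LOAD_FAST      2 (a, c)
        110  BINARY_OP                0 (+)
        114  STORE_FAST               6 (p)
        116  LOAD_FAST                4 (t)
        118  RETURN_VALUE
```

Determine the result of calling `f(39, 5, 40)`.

13

LOAD_FAST_LOAD_FAST c,c → push 40,40. Stack: [40, 40]
BINARY_OP * → 40 * 40 = 1600. Stack: [1600]
LOAD_CONST → push 7. Stack: [1600, 7]
LOAD_FAST b → push 5. Stack: [1600, 7, 5]
BINARY_OP % → 7 % 5 = 2. Stack: [1600, 2]
BINARY_OP - → 1600 - 2 = 1598. Stack: [1598]
STORE_FAST k → k=1598. Stack: []
LOAD_FAST_LOAD_FAST b,c → push 5,40. Stack: [5, 40]
BINARY_OP + → 5 + 40 = 45. Stack: [45]
STORE_FAST k → k=45. Stack: []
LOAD_FAST_LOAD_FAST b,c → push 5,40. Stack: [5, 40]
COMPARE_OP bool(!=) → 5 vs 40 = True. Stack: [True]
POP_JUMP_IF_FALSE → pop True; no jump. Stack: []
LOAD_CONST → push 8. Stack: [8]
LOAD_FAST b → push 5. Stack: [8, 5]
BINARY_OP + → 8 + 5 = 13. Stack: [13]
STORE_FAST t → t=13. Stack: []
LOAD_FAST_LOAD_FAST b,k → push 5,45. Stack: [5, 45]
BINARY_OP + → 5 + 45 = 50. Stack: [50]
LOAD_CONST → push 6. Stack: [50, 6]
BINARY_OP & → 50 & 6 = 2. Stack: [2]
STORE_FAST r → r=2. Stack: []
LOAD_FAST_LOAD_FAST k,k → push 45,45. Stack: [45, 45]
BINARY_OP + → 45 + 45 = 90. Stack: [90]
LOAD_CONST → push 4. Stack: [90, 4]
LOAD_FAST c → push 40. Stack: [90, 4, 40]
BINARY_OP ^ → 4 ^ 40 = 44. Stack: [90, 44]
BINARY_OP & → 90 & 44 = 8. Stack: [8]
STORE_FAST p → p=8. Stack: []
LOAD_FAST t → push 13. Stack: [13]
RETURN_VALUE → return 13.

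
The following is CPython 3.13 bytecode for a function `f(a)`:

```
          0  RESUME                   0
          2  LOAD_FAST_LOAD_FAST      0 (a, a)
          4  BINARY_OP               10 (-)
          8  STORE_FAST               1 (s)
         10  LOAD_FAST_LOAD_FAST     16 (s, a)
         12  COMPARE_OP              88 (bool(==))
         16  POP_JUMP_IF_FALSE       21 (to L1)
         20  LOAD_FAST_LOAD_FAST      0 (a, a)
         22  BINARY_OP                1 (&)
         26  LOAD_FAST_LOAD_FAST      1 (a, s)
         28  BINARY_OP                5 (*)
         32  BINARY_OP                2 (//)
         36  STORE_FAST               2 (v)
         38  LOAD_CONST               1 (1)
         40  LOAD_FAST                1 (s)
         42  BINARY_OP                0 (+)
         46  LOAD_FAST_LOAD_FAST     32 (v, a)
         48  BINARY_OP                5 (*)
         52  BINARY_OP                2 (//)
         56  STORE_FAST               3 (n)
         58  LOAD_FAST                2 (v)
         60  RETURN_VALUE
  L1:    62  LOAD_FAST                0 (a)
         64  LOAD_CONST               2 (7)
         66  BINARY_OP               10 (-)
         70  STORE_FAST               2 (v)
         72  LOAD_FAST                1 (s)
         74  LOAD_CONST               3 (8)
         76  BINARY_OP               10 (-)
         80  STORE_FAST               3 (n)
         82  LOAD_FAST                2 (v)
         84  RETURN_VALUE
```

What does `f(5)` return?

-2

LOAD_FAST_LOAD_FAST a,a → push 5,5. Stack: [5, 5]
BINARY_OP - → 5 - 5 = 0. Stack: [0]
STORE_FAST s → s=0. Stack: []
LOAD_FAST_LOAD_FAST s,a → push 0,5. Stack: [0, 5]
COMPARE_OP bool(==) → 0 vs 5 = False. Stack: [False]
POP_JUMP_IF_FALSE → pop False; jump. Stack: []
LOAD_FAST a → push 5. Stack: [5]
LOAD_CONST → push 7. Stack: [5, 7]
BINARY_OP - → 5 - 7 = -2. Stack: [-2]
STORE_FAST v → v=-2. Stack: []
LOAD_FAST s → push 0. Stack: [0]
LOAD_CONST → push 8. Stack: [0, 8]
BINARY_OP - → 0 - 8 = -8. Stack: [-8]
STORE_FAST n → n=-8. Stack: []
LOAD_FAST v → push -2. Stack: [-2]
RETURN_VALUE → return -2.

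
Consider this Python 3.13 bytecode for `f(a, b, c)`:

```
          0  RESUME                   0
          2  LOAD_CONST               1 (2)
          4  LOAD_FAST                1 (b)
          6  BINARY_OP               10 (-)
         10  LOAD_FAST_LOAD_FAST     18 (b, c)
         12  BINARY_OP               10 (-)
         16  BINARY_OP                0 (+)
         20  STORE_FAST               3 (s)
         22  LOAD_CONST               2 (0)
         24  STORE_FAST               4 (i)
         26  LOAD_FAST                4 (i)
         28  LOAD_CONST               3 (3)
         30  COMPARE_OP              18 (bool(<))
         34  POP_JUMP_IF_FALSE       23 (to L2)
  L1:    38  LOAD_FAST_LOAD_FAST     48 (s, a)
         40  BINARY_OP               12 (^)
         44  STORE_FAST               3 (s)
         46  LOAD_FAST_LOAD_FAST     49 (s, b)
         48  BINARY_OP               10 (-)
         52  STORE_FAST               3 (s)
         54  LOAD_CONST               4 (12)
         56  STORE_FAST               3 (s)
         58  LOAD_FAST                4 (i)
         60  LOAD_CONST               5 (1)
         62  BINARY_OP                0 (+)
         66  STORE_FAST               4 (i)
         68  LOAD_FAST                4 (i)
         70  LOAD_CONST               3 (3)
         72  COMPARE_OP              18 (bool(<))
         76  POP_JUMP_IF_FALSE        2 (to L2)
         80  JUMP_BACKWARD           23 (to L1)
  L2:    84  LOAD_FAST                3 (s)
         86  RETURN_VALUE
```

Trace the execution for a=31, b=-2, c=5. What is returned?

12

LOAD_CONST → push 2. Stack: [2]
LOAD_FAST b → push -2. Stack: [2, -2]
BINARY_OP - → 2 - -2 = 4. Stack: [4]
LOAD_FAST_LOAD_FAST b,c → push -2,5. Stack: [4, -2, 5]
BINARY_OP - → -2 - 5 = -7. Stack: [4, -7]
BINARY_OP + → 4 + -7 = -3. Stack: [-3]
STORE_FAST s → s=-3. Stack: []
LOAD_CONST → push 0. Stack: [0]
STORE_FAST i → i=0. Stack: []
LOAD_FAST i → push 0. Stack: [0]
LOAD_CONST → push 3. Stack: [0, 3]
COMPARE_OP bool(<) → 0 vs 3 = True. Stack: [True]
POP_JUMP_IF_FALSE → pop True; no jump. Stack: []
LOAD_FAST_LOAD_FAST s,a → push -3,31. Stack: [-3, 31]
BINARY_OP ^ → -3 ^ 31 = -30. Stack: [-30]
STORE_FAST s → s=-30. Stack: []
LOAD_FAST_LOAD_FAST s,b → push -30,-2. Stack: [-30, -2]
BINARY_OP - → -30 - -2 = -28. Stack: [-28]
STORE_FAST s → s=-28. Stack: []
LOAD_CONST → push 12. Stack: [12]
STORE_FAST s → s=12. Stack: []
LOAD_FAST i → push 0. Stack: [0]
LOAD_CONST → push 1. Stack: [0, 1]
BINARY_OP + → 0 + 1 = 1. Stack: [1]
STORE_FAST i → i=1. Stack: []
LOAD_FAST i → push 1. Stack: [1]
LOAD_CONST → push 3. Stack: [1, 3]
COMPARE_OP bool(<) → 1 vs 3 = True. Stack: [True]
POP_JUMP_IF_FALSE → pop True; no jump. Stack: []
LOAD_FAST_LOAD_FAST s,a → push 12,31. Stack: [12, 31]
BINARY_OP ^ → 12 ^ 31 = 19. Stack: [19]
STORE_FAST s → s=19. Stack: []
LOAD_FAST_LOAD_FAST s,b → push 19,-2. Stack: [19, -2]
BINARY_OP - → 19 - -2 = 21. Stack: [21]
STORE_FAST s → s=21. Stack: []
LOAD_CONST → push 12. Stack: [12]
STORE_FAST s → s=12. Stack: []
LOAD_FAST i → push 1. Stack: [1]
LOAD_CONST → push 1. Stack: [1, 1]
BINARY_OP + → 1 + 1 = 2. Stack: [2]
STORE_FAST i → i=2. Stack: []
LOAD_FAST i → push 2. Stack: [2]
LOAD_CONST → push 3. Stack: [2, 3]
COMPARE_OP bool(<) → 2 vs 3 = True. Stack: [True]
POP_JUMP_IF_FALSE → pop True; no jump. Stack: []
LOAD_FAST_LOAD_FAST s,a → push 12,31. Stack: [12, 31]
BINARY_OP ^ → 12 ^ 31 = 19. Stack: [19]
STORE_FAST s → s=19. Stack: []
LOAD_FAST_LOAD_FAST s,b → push 19,-2. Stack: [19, -2]
BINARY_OP - → 19 - -2 = 21. Stack: [21]
STORE_FAST s → s=21. Stack: []
LOAD_CONST → push 12. Stack: [12]
STORE_FAST s → s=12. Stack: []
LOAD_FAST i → push 2. Stack: [2]
LOAD_CONST → push 1. Stack: [2, 1]
BINARY_OP + → 2 + 1 = 3. Stack: [3]
STORE_FAST i → i=3. Stack: []
LOAD_FAST i → push 3. Stack: [3]
LOAD_CONST → push 3. Stack: [3, 3]
COMPARE_OP bool(<) → 3 vs 3 = False. Stack: [False]
POP_JUMP_IF_FALSE → pop False; jump. Stack: []
LOAD_FAST s → push 12. Stack: [12]
RETURN_VALUE → return 12.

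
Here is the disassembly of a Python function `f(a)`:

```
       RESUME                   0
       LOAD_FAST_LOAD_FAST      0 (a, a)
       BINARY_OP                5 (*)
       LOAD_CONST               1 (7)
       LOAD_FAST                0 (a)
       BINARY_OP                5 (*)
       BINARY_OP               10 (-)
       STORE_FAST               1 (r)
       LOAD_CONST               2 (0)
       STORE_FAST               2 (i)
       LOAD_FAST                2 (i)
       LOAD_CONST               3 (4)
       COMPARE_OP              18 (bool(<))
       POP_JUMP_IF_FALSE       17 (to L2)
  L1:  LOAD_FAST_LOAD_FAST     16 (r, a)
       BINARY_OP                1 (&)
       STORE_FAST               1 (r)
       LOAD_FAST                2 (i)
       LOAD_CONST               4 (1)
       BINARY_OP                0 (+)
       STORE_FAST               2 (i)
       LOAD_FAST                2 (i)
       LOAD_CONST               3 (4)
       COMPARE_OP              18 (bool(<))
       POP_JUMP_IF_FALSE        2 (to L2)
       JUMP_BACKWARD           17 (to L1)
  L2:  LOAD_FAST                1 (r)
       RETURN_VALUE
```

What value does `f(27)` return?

LOAD_FAST_LOAD_FAST a,a → push 27,27. Stack: [27, 27]
BINARY_OP * → 27 * 27 = 729. Stack: [729]
LOAD_CONST → push 7. Stack: [729, 7]
LOAD_FAST a → push 27. Stack: [729, 7, 27]
BINARY_OP * → 7 * 27 = 189. Stack: [729, 189]
BINARY_OP - → 729 - 189 = 540. Stack: [540]
STORE_FAST r → r=540. Stack: []
LOAD_CONST → push 0. Stack: [0]
STORE_FAST i → i=0. Stack: []
LOAD_FAST i → push 0. Stack: [0]
LOAD_CONST → push 4. Stack: [0, 4]
COMPARE_OP bool(<) → 0 vs 4 = True. Stack: [True]
POP_JUMP_IF_FALSE → pop True; no jump. Stack: []
LOAD_FAST_LOAD_FAST r,a → push 540,27. Stack: [540, 27]
BINARY_OP & → 540 & 27 = 24. Stack: [24]
STORE_FAST r → r=24. Stack: []
LOAD_FAST i → push 0. Stack: [0]
LOAD_CONST → push 1. Stack: [0, 1]
BINARY_OP + → 0 + 1 = 1. Stack: [1]
STORE_FAST i → i=1. Stack: []
LOAD_FAST i → push 1. Stack: [1]
LOAD_CONST → push 4. Stack: [1, 4]
COMPARE_OP bool(<) → 1 vs 4 = True. Stack: [True]
POP_JUMP_IF_FALSE → pop True; no jump. Stack: []
LOAD_FAST_LOAD_FAST r,a → push 24,27. Stack: [24, 27]
BINARY_OP & → 24 & 27 = 24. Stack: [24]
STORE_FAST r → r=24. Stack: []
LOAD_FAST i → push 1. Stack: [1]
LOAD_CONST → push 1. Stack: [1, 1]
BINARY_OP + → 1 + 1 = 2. Stack: [2]
STORE_FAST i → i=2. Stack: []
LOAD_FAST i → push 2. Stack: [2]
LOAD_CONST → push 4. Stack: [2, 4]
COMPARE_OP bool(<) → 2 vs 4 = True. Stack: [True]
POP_JUMP_IF_FALSE → pop True; no jump. Stack: []
LOAD_FAST_LOAD_FAST r,a → push 24,27. Stack: [24, 27]
BINARY_OP & → 24 & 27 = 24. Stack: [24]
STORE_FAST r → r=24. Stack: []
LOAD_FAST i → push 2. Stack: [2]
LOAD_CONST → push 1. Stack: [2, 1]
BINARY_OP + → 2 + 1 = 3. Stack: [3]
STORE_FAST i → i=3. Stack: []
LOAD_FAST i → push 3. Stack: [3]
LOAD_CONST → push 4. Stack: [3, 4]
COMPARE_OP bool(<) → 3 vs 4 = True. Stack: [True]
POP_JUMP_IF_FALSE → pop True; no jump. Stack: []
LOAD_FAST_LOAD_FAST r,a → push 24,27. Stack: [24, 27]
BINARY_OP & → 24 & 27 = 24. Stack: [24]
STORE_FAST r → r=24. Stack: []
LOAD_FAST i → push 3. Stack: [3]
LOAD_CONST → push 1. Stack: [3, 1]
BINARY_OP + → 3 + 1 = 4. Stack: [4]
STORE_FAST i → i=4. Stack: []
LOAD_FAST i → push 4. Stack: [4]
LOAD_CONST → push 4. Stack: [4, 4]
COMPARE_OP bool(<) → 4 vs 4 = False. Stack: [False]
POP_JUMP_IF_FALSE → pop False; jump. Stack: []
LOAD_FAST r → push 24. Stack: [24]
RETURN_VALUE → return 24.

24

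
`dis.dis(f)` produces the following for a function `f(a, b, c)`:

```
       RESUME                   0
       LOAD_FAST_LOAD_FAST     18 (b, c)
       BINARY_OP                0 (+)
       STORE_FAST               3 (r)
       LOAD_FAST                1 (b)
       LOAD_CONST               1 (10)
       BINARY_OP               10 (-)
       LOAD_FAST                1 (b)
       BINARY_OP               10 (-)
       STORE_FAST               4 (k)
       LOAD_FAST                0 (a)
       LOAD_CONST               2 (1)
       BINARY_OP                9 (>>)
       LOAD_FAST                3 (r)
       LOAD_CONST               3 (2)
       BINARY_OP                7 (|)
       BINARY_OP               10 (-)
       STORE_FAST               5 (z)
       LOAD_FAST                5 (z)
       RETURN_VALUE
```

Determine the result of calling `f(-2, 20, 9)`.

-32

LOAD_FAST_LOAD_FAST b,c → push 20,9. Stack: [20, 9]
BINARY_OP + → 20 + 9 = 29. Stack: [29]
STORE_FAST r → r=29. Stack: []
LOAD_FAST b → push 20. Stack: [20]
LOAD_CONST → push 10. Stack: [20, 10]
BINARY_OP - → 20 - 10 = 10. Stack: [10]
LOAD_FAST b → push 20. Stack: [10, 20]
BINARY_OP - → 10 - 20 = -10. Stack: [-10]
STORE_FAST k → k=-10. Stack: []
LOAD_FAST a → push -2. Stack: [-2]
LOAD_CONST → push 1. Stack: [-2, 1]
BINARY_OP >> → -2 >> 1 = -1. Stack: [-1]
LOAD_FAST r → push 29. Stack: [-1, 29]
LOAD_CONST → push 2. Stack: [-1, 29, 2]
BINARY_OP | → 29 | 2 = 31. Stack: [-1, 31]
BINARY_OP - → -1 - 31 = -32. Stack: [-32]
STORE_FAST z → z=-32. Stack: []
LOAD_FAST z → push -32. Stack: [-32]
RETURN_VALUE → return -32.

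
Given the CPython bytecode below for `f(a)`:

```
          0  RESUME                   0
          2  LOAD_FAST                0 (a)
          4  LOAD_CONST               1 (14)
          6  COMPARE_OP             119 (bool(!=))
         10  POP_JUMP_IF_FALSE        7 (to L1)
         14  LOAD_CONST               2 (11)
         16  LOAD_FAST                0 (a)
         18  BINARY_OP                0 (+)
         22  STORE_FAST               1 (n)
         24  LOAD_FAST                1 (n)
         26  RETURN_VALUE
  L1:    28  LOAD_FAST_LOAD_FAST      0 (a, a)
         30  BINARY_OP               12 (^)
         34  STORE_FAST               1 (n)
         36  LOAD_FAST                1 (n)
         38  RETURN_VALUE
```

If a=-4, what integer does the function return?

7

LOAD_FAST a → push -4. Stack: [-4]
LOAD_CONST → push 14. Stack: [-4, 14]
COMPARE_OP bool(!=) → -4 vs 14 = True. Stack: [True]
POP_JUMP_IF_FALSE → pop True; no jump. Stack: []
LOAD_CONST → push 11. Stack: [11]
LOAD_FAST a → push -4. Stack: [11, -4]
BINARY_OP + → 11 + -4 = 7. Stack: [7]
STORE_FAST n → n=7. Stack: []
LOAD_FAST n → push 7. Stack: [7]
RETURN_VALUE → return 7.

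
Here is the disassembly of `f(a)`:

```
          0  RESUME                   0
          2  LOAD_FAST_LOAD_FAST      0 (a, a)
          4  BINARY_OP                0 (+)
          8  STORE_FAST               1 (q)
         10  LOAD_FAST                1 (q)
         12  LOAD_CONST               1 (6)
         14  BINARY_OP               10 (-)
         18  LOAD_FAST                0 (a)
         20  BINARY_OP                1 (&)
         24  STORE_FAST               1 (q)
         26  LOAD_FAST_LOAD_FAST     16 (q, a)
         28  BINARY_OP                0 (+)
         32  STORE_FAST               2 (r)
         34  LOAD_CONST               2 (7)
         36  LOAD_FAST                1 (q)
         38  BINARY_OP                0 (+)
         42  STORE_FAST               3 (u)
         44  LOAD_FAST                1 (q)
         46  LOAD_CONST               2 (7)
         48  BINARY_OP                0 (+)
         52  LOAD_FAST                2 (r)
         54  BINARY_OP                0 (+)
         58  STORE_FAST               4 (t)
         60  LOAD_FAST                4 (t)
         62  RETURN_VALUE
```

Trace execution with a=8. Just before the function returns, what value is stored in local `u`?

15

LOAD_FAST_LOAD_FAST a,a → push 8,8. Stack: [8, 8]
BINARY_OP + → 8 + 8 = 16. Stack: [16]
STORE_FAST q → q=16. Stack: []
LOAD_FAST q → push 16. Stack: [16]
LOAD_CONST → push 6. Stack: [16, 6]
BINARY_OP - → 16 - 6 = 10. Stack: [10]
LOAD_FAST a → push 8. Stack: [10, 8]
BINARY_OP & → 10 & 8 = 8. Stack: [8]
STORE_FAST q → q=8. Stack: []
LOAD_FAST_LOAD_FAST q,a → push 8,8. Stack: [8, 8]
BINARY_OP + → 8 + 8 = 16. Stack: [16]
STORE_FAST r → r=16. Stack: []
LOAD_CONST → push 7. Stack: [7]
LOAD_FAST q → push 8. Stack: [7, 8]
BINARY_OP + → 7 + 8 = 15. Stack: [15]
STORE_FAST u → u=15. Stack: []
LOAD_FAST q → push 8. Stack: [8]
LOAD_CONST → push 7. Stack: [8, 7]
BINARY_OP + → 8 + 7 = 15. Stack: [15]
LOAD_FAST r → push 16. Stack: [15, 16]
BINARY_OP + → 15 + 16 = 31. Stack: [31]
STORE_FAST t → t=31. Stack: []
LOAD_FAST t → push 31. Stack: [31]
RETURN_VALUE → return 31.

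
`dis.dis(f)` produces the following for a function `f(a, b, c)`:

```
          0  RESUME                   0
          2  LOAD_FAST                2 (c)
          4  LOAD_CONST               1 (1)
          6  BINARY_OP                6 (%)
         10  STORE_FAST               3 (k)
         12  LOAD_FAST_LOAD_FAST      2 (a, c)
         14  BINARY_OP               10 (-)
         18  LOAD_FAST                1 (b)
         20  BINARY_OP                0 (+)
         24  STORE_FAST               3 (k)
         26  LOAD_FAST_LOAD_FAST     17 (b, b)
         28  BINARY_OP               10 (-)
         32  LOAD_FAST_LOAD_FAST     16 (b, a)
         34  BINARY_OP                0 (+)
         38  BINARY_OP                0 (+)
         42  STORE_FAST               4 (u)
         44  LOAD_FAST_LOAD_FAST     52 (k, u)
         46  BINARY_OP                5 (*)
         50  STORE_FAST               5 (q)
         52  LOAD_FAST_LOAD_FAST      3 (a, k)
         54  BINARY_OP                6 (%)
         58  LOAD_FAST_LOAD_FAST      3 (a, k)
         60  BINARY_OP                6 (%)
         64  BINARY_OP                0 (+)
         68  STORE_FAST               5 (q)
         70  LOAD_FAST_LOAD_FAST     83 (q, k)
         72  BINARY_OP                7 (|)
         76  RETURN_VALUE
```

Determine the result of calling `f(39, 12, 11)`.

LOAD_FAST c → push 11. Stack: [11]
LOAD_CONST → push 1. Stack: [11, 1]
BINARY_OP % → 11 % 1 = 0. Stack: [0]
STORE_FAST k → k=0. Stack: []
LOAD_FAST_LOAD_FAST a,c → push 39,11. Stack: [39, 11]
BINARY_OP - → 39 - 11 = 28. Stack: [28]
LOAD_FAST b → push 12. Stack: [28, 12]
BINARY_OP + → 28 + 12 = 40. Stack: [40]
STORE_FAST k → k=40. Stack: []
LOAD_FAST_LOAD_FAST b,b → push 12,12. Stack: [12, 12]
BINARY_OP - → 12 - 12 = 0. Stack: [0]
LOAD_FAST_LOAD_FAST b,a → push 12,39. Stack: [0, 12, 39]
BINARY_OP + → 12 + 39 = 51. Stack: [0, 51]
BINARY_OP + → 0 + 51 = 51. Stack: [51]
STORE_FAST u → u=51. Stack: []
LOAD_FAST_LOAD_FAST k,u → push 40,51. Stack: [40, 51]
BINARY_OP * → 40 * 51 = 2040. Stack: [2040]
STORE_FAST q → q=2040. Stack: []
LOAD_FAST_LOAD_FAST a,k → push 39,40. Stack: [39, 40]
BINARY_OP % → 39 % 40 = 39. Stack: [39]
LOAD_FAST_LOAD_FAST a,k → push 39,40. Stack: [39, 39, 40]
BINARY_OP % → 39 % 40 = 39. Stack: [39, 39]
BINARY_OP + → 39 + 39 = 78. Stack: [78]
STORE_FAST q → q=78. Stack: []
LOAD_FAST_LOAD_FAST q,k → push 78,40. Stack: [78, 40]
BINARY_OP | → 78 | 40 = 110. Stack: [110]
RETURN_VALUE → return 110.

110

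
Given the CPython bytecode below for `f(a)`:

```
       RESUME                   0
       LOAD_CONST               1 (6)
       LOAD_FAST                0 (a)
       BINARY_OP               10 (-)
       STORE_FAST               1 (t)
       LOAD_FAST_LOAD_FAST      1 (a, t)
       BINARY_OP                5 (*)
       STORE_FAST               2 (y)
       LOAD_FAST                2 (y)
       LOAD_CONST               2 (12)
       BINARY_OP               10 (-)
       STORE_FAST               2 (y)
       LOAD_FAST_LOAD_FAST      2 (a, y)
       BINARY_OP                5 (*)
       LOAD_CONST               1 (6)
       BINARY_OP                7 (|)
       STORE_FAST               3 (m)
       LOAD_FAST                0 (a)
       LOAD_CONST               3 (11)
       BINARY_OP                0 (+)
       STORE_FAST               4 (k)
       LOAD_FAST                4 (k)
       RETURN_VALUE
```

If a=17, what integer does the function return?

LOAD_CONST → push 6. Stack: [6]
LOAD_FAST a → push 17. Stack: [6, 17]
BINARY_OP - → 6 - 17 = -11. Stack: [-11]
STORE_FAST t → t=-11. Stack: []
LOAD_FAST_LOAD_FAST a,t → push 17,-11. Stack: [17, -11]
BINARY_OP * → 17 * -11 = -187. Stack: [-187]
STORE_FAST y → y=-187. Stack: []
LOAD_FAST y → push -187. Stack: [-187]
LOAD_CONST → push 12. Stack: [-187, 12]
BINARY_OP - → -187 - 12 = -199. Stack: [-199]
STORE_FAST y → y=-199. Stack: []
LOAD_FAST_LOAD_FAST a,y → push 17,-199. Stack: [17, -199]
BINARY_OP * → 17 * -199 = -3383. Stack: [-3383]
LOAD_CONST → push 6. Stack: [-3383, 6]
BINARY_OP | → -3383 | 6 = -3377. Stack: [-3377]
STORE_FAST m → m=-3377. Stack: []
LOAD_FAST a → push 17. Stack: [17]
LOAD_CONST → push 11. Stack: [17, 11]
BINARY_OP + → 17 + 11 = 28. Stack: [28]
STORE_FAST k → k=28. Stack: []
LOAD_FAST k → push 28. Stack: [28]
RETURN_VALUE → return 28.

28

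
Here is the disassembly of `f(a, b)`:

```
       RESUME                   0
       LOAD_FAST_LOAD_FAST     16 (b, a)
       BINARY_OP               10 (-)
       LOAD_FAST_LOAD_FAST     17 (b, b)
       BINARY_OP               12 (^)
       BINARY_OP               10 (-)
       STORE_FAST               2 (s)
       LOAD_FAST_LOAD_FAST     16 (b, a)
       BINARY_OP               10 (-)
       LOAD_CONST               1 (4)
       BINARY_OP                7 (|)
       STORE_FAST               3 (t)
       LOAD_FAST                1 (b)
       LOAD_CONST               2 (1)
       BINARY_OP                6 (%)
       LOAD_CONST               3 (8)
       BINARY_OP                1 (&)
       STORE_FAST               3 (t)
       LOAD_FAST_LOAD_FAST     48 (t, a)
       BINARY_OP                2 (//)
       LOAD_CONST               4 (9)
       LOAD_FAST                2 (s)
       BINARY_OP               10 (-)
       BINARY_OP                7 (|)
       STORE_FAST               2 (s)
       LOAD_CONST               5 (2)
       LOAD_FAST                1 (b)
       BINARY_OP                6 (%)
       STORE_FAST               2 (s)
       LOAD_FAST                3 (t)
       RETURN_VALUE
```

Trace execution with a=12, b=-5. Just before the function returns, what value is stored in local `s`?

LOAD_FAST_LOAD_FAST b,a → push -5,12. Stack: [-5, 12]
BINARY_OP - → -5 - 12 = -17. Stack: [-17]
LOAD_FAST_LOAD_FAST b,b → push -5,-5. Stack: [-17, -5, -5]
BINARY_OP ^ → -5 ^ -5 = 0. Stack: [-17, 0]
BINARY_OP - → -17 - 0 = -17. Stack: [-17]
STORE_FAST s → s=-17. Stack: []
LOAD_FAST_LOAD_FAST b,a → push -5,12. Stack: [-5, 12]
BINARY_OP - → -5 - 12 = -17. Stack: [-17]
LOAD_CONST → push 4. Stack: [-17, 4]
BINARY_OP | → -17 | 4 = -17. Stack: [-17]
STORE_FAST t → t=-17. Stack: []
LOAD_FAST b → push -5. Stack: [-5]
LOAD_CONST → push 1. Stack: [-5, 1]
BINARY_OP % → -5 % 1 = 0. Stack: [0]
LOAD_CONST → push 8. Stack: [0, 8]
BINARY_OP & → 0 & 8 = 0. Stack: [0]
STORE_FAST t → t=0. Stack: []
LOAD_FAST_LOAD_FAST t,a → push 0,12. Stack: [0, 12]
BINARY_OP // → 0 // 12 = 0. Stack: [0]
LOAD_CONST → push 9. Stack: [0, 9]
LOAD_FAST s → push -17. Stack: [0, 9, -17]
BINARY_OP - → 9 - -17 = 26. Stack: [0, 26]
BINARY_OP | → 0 | 26 = 26. Stack: [26]
STORE_FAST s → s=26. Stack: []
LOAD_CONST → push 2. Stack: [2]
LOAD_FAST b → push -5. Stack: [2, -5]
BINARY_OP % → 2 % -5 = -3. Stack: [-3]
STORE_FAST s → s=-3. Stack: []
LOAD_FAST t → push 0. Stack: [0]
RETURN_VALUE → return 0.

-3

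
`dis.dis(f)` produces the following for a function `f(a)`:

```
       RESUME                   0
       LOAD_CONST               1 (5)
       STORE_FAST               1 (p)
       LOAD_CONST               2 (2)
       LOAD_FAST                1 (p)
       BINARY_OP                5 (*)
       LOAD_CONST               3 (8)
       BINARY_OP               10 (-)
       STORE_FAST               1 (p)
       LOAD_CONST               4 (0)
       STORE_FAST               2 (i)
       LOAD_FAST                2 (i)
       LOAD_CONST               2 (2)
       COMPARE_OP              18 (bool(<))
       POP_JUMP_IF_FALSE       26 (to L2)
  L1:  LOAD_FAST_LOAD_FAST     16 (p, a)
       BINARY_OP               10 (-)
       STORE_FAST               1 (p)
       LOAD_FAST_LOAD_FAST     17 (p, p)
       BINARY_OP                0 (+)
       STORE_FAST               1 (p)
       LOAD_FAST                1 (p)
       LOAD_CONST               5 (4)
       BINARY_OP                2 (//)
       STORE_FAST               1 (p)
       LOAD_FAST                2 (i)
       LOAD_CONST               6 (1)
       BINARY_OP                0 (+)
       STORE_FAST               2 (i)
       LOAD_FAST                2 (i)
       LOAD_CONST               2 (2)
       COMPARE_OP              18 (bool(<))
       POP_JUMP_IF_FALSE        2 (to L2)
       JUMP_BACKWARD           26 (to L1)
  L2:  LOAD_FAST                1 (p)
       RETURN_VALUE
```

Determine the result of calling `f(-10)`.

LOAD_CONST → push 5. Stack: [5]
STORE_FAST p → p=5. Stack: []
LOAD_CONST → push 2. Stack: [2]
LOAD_FAST p → push 5. Stack: [2, 5]
BINARY_OP * → 2 * 5 = 10. Stack: [10]
LOAD_CONST → push 8. Stack: [10, 8]
BINARY_OP - → 10 - 8 = 2. Stack: [2]
STORE_FAST p → p=2. Stack: []
LOAD_CONST → push 0. Stack: [0]
STORE_FAST i → i=0. Stack: []
LOAD_FAST i → push 0. Stack: [0]
LOAD_CONST → push 2. Stack: [0, 2]
COMPARE_OP bool(<) → 0 vs 2 = True. Stack: [True]
POP_JUMP_IF_FALSE → pop True; no jump. Stack: []
LOAD_FAST_LOAD_FAST p,a → push 2,-10. Stack: [2, -10]
BINARY_OP - → 2 - -10 = 12. Stack: [12]
STORE_FAST p → p=12. Stack: []
LOAD_FAST_LOAD_FAST p,p → push 12,12. Stack: [12, 12]
BINARY_OP + → 12 + 12 = 24. Stack: [24]
STORE_FAST p → p=24. Stack: []
LOAD_FAST p → push 24. Stack: [24]
LOAD_CONST → push 4. Stack: [24, 4]
BINARY_OP // → 24 // 4 = 6. Stack: [6]
STORE_FAST p → p=6. Stack: []
LOAD_FAST i → push 0. Stack: [0]
LOAD_CONST → push 1. Stack: [0, 1]
BINARY_OP + → 0 + 1 = 1. Stack: [1]
STORE_FAST i → i=1. Stack: []
LOAD_FAST i → push 1. Stack: [1]
LOAD_CONST → push 2. Stack: [1, 2]
COMPARE_OP bool(<) → 1 vs 2 = True. Stack: [True]
POP_JUMP_IF_FALSE → pop True; no jump. Stack: []
LOAD_FAST_LOAD_FAST p,a → push 6,-10. Stack: [6, -10]
BINARY_OP - → 6 - -10 = 16. Stack: [16]
STORE_FAST p → p=16. Stack: []
LOAD_FAST_LOAD_FAST p,p → push 16,16. Stack: [16, 16]
BINARY_OP + → 16 + 16 = 32. Stack: [32]
STORE_FAST p → p=32. Stack: []
LOAD_FAST p → push 32. Stack: [32]
LOAD_CONST → push 4. Stack: [32, 4]
BINARY_OP // → 32 // 4 = 8. Stack: [8]
STORE_FAST p → p=8. Stack: []
LOAD_FAST i → push 1. Stack: [1]
LOAD_CONST → push 1. Stack: [1, 1]
BINARY_OP + → 1 + 1 = 2. Stack: [2]
STORE_FAST i → i=2. Stack: []
LOAD_FAST i → push 2. Stack: [2]
LOAD_CONST → push 2. Stack: [2, 2]
COMPARE_OP bool(<) → 2 vs 2 = False. Stack: [False]
POP_JUMP_IF_FALSE → pop False; jump. Stack: []
LOAD_FAST p → push 8. Stack: [8]
RETURN_VALUE → return 8.

8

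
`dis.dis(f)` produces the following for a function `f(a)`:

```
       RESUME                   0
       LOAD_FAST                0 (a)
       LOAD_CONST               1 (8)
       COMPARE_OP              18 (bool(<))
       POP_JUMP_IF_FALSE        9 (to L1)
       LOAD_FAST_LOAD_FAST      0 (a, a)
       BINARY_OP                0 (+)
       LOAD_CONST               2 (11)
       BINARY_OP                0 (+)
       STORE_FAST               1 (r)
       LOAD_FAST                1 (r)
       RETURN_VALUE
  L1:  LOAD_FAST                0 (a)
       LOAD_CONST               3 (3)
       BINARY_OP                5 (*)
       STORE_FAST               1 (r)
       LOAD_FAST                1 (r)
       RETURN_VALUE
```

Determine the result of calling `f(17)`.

LOAD_FAST a → push 17. Stack: [17]
LOAD_CONST → push 8. Stack: [17, 8]
COMPARE_OP bool(<) → 17 vs 8 = False. Stack: [False]
POP_JUMP_IF_FALSE → pop False; jump. Stack: []
LOAD_FAST a → push 17. Stack: [17]
LOAD_CONST → push 3. Stack: [17, 3]
BINARY_OP * → 17 * 3 = 51. Stack: [51]
STORE_FAST r → r=51. Stack: []
LOAD_FAST r → push 51. Stack: [51]
RETURN_VALUE → return 51.

51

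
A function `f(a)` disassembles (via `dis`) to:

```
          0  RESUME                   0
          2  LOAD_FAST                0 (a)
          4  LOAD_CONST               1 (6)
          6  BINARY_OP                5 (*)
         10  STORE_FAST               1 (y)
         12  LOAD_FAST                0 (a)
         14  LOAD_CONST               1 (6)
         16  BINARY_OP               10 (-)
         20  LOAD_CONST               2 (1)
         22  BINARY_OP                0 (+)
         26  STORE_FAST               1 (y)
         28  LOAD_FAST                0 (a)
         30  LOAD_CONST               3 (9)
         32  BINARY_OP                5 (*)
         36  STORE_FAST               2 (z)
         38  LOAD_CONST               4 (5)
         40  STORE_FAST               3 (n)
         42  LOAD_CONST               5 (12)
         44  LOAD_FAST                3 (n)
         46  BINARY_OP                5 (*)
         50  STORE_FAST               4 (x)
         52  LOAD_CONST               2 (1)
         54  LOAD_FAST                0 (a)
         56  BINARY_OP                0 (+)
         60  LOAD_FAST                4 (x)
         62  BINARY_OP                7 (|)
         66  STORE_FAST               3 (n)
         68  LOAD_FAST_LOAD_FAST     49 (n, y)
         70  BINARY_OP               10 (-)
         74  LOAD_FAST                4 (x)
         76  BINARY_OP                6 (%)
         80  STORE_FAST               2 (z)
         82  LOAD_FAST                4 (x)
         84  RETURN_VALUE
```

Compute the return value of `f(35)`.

60

LOAD_FAST a → push 35. Stack: [35]
LOAD_CONST → push 6. Stack: [35, 6]
BINARY_OP * → 35 * 6 = 210. Stack: [210]
STORE_FAST y → y=210. Stack: []
LOAD_FAST a → push 35. Stack: [35]
LOAD_CONST → push 6. Stack: [35, 6]
BINARY_OP - → 35 - 6 = 29. Stack: [29]
LOAD_CONST → push 1. Stack: [29, 1]
BINARY_OP + → 29 + 1 = 30. Stack: [30]
STORE_FAST y → y=30. Stack: []
LOAD_FAST a → push 35. Stack: [35]
LOAD_CONST → push 9. Stack: [35, 9]
BINARY_OP * → 35 * 9 = 315. Stack: [315]
STORE_FAST z → z=315. Stack: []
LOAD_CONST → push 5. Stack: [5]
STORE_FAST n → n=5. Stack: []
LOAD_CONST → push 12. Stack: [12]
LOAD_FAST n → push 5. Stack: [12, 5]
BINARY_OP * → 12 * 5 = 60. Stack: [60]
STORE_FAST x → x=60. Stack: []
LOAD_CONST → push 1. Stack: [1]
LOAD_FAST a → push 35. Stack: [1, 35]
BINARY_OP + → 1 + 35 = 36. Stack: [36]
LOAD_FAST x → push 60. Stack: [36, 60]
BINARY_OP | → 36 | 60 = 60. Stack: [60]
STORE_FAST n → n=60. Stack: []
LOAD_FAST_LOAD_FAST n,y → push 60,30. Stack: [60, 30]
BINARY_OP - → 60 - 30 = 30. Stack: [30]
LOAD_FAST x → push 60. Stack: [30, 60]
BINARY_OP % → 30 % 60 = 30. Stack: [30]
STORE_FAST z → z=30. Stack: []
LOAD_FAST x → push 60. Stack: [60]
RETURN_VALUE → return 60.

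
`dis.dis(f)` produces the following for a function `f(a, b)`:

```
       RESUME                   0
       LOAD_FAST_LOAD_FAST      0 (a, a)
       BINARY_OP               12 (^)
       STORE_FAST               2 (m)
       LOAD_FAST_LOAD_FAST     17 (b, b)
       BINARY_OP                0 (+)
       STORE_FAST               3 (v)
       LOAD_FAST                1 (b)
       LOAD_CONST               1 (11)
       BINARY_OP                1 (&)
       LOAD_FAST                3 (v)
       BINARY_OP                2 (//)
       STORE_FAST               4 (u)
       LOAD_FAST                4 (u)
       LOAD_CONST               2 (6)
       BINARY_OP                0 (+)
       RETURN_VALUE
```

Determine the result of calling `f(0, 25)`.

6

LOAD_FAST_LOAD_FAST a,a → push 0,0. Stack: [0, 0]
BINARY_OP ^ → 0 ^ 0 = 0. Stack: [0]
STORE_FAST m → m=0. Stack: []
LOAD_FAST_LOAD_FAST b,b → push 25,25. Stack: [25, 25]
BINARY_OP + → 25 + 25 = 50. Stack: [50]
STORE_FAST v → v=50. Stack: []
LOAD_FAST b → push 25. Stack: [25]
LOAD_CONST → push 11. Stack: [25, 11]
BINARY_OP & → 25 & 11 = 9. Stack: [9]
LOAD_FAST v → push 50. Stack: [9, 50]
BINARY_OP // → 9 // 50 = 0. Stack: [0]
STORE_FAST u → u=0. Stack: []
LOAD_FAST u → push 0. Stack: [0]
LOAD_CONST → push 6. Stack: [0, 6]
BINARY_OP + → 0 + 6 = 6. Stack: [6]
RETURN_VALUE → return 6.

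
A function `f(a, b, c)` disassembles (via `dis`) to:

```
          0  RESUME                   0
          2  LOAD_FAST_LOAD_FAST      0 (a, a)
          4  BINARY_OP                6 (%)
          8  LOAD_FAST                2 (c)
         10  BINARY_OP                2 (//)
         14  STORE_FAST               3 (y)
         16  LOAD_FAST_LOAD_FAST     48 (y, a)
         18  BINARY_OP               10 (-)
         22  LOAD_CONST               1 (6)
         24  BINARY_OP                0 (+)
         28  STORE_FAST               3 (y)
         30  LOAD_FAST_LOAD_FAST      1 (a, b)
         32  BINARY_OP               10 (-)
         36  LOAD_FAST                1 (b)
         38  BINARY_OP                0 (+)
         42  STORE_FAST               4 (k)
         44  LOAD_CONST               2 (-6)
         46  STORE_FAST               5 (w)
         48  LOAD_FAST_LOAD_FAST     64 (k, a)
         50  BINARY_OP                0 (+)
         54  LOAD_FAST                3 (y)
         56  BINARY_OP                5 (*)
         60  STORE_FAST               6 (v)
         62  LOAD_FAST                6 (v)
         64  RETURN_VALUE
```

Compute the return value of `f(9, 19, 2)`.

LOAD_FAST_LOAD_FAST a,a → push 9,9. Stack: [9, 9]
BINARY_OP % → 9 % 9 = 0. Stack: [0]
LOAD_FAST c → push 2. Stack: [0, 2]
BINARY_OP // → 0 // 2 = 0. Stack: [0]
STORE_FAST y → y=0. Stack: []
LOAD_FAST_LOAD_FAST y,a → push 0,9. Stack: [0, 9]
BINARY_OP - → 0 - 9 = -9. Stack: [-9]
LOAD_CONST → push 6. Stack: [-9, 6]
BINARY_OP + → -9 + 6 = -3. Stack: [-3]
STORE_FAST y → y=-3. Stack: []
LOAD_FAST_LOAD_FAST a,b → push 9,19. Stack: [9, 19]
BINARY_OP - → 9 - 19 = -10. Stack: [-10]
LOAD_FAST b → push 19. Stack: [-10, 19]
BINARY_OP + → -10 + 19 = 9. Stack: [9]
STORE_FAST k → k=9. Stack: []
LOAD_CONST → push -6. Stack: [-6]
STORE_FAST w → w=-6. Stack: []
LOAD_FAST_LOAD_FAST k,a → push 9,9. Stack: [9, 9]
BINARY_OP + → 9 + 9 = 18. Stack: [18]
LOAD_FAST y → push -3. Stack: [18, -3]
BINARY_OP * → 18 * -3 = -54. Stack: [-54]
STORE_FAST v → v=-54. Stack: []
LOAD_FAST v → push -54. Stack: [-54]
RETURN_VALUE → return -54.

-54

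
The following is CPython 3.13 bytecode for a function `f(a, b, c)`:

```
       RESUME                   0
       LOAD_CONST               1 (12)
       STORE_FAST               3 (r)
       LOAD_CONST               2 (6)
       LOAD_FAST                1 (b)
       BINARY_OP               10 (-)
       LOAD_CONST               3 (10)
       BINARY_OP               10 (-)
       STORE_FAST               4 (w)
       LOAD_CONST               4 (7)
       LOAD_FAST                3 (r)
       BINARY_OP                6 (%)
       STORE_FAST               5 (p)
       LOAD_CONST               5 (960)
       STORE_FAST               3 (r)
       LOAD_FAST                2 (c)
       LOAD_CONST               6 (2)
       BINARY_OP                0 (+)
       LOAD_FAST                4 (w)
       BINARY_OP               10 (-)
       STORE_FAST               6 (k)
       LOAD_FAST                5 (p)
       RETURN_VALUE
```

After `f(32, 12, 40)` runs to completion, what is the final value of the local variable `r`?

960

LOAD_CONST → push 12. Stack: [12]
STORE_FAST r → r=12. Stack: []
LOAD_CONST → push 6. Stack: [6]
LOAD_FAST b → push 12. Stack: [6, 12]
BINARY_OP - → 6 - 12 = -6. Stack: [-6]
LOAD_CONST → push 10. Stack: [-6, 10]
BINARY_OP - → -6 - 10 = -16. Stack: [-16]
STORE_FAST w → w=-16. Stack: []
LOAD_CONST → push 7. Stack: [7]
LOAD_FAST r → push 12. Stack: [7, 12]
BINARY_OP % → 7 % 12 = 7. Stack: [7]
STORE_FAST p → p=7. Stack: []
LOAD_CONST → push 960. Stack: [960]
STORE_FAST r → r=960. Stack: []
LOAD_FAST c → push 40. Stack: [40]
LOAD_CONST → push 2. Stack: [40, 2]
BINARY_OP + → 40 + 2 = 42. Stack: [42]
LOAD_FAST w → push -16. Stack: [42, -16]
BINARY_OP - → 42 - -16 = 58. Stack: [58]
STORE_FAST k → k=58. Stack: []
LOAD_FAST p → push 7. Stack: [7]
RETURN_VALUE → return 7.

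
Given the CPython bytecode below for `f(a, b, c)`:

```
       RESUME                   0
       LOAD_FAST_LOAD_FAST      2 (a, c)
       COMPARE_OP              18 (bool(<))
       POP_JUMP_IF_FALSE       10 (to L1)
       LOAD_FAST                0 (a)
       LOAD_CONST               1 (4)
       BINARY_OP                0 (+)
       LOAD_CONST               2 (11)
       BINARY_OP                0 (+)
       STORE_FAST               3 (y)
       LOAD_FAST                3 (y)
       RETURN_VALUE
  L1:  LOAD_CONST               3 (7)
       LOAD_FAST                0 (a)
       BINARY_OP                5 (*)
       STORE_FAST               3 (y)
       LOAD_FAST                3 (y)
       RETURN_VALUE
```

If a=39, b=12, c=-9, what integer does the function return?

273

LOAD_FAST_LOAD_FAST a,c → push 39,-9. Stack: [39, -9]
COMPARE_OP bool(<) → 39 vs -9 = False. Stack: [False]
POP_JUMP_IF_FALSE → pop False; jump. Stack: []
LOAD_CONST → push 7. Stack: [7]
LOAD_FAST a → push 39. Stack: [7, 39]
BINARY_OP * → 7 * 39 = 273. Stack: [273]
STORE_FAST y → y=273. Stack: []
LOAD_FAST y → push 273. Stack: [273]
RETURN_VALUE → return 273.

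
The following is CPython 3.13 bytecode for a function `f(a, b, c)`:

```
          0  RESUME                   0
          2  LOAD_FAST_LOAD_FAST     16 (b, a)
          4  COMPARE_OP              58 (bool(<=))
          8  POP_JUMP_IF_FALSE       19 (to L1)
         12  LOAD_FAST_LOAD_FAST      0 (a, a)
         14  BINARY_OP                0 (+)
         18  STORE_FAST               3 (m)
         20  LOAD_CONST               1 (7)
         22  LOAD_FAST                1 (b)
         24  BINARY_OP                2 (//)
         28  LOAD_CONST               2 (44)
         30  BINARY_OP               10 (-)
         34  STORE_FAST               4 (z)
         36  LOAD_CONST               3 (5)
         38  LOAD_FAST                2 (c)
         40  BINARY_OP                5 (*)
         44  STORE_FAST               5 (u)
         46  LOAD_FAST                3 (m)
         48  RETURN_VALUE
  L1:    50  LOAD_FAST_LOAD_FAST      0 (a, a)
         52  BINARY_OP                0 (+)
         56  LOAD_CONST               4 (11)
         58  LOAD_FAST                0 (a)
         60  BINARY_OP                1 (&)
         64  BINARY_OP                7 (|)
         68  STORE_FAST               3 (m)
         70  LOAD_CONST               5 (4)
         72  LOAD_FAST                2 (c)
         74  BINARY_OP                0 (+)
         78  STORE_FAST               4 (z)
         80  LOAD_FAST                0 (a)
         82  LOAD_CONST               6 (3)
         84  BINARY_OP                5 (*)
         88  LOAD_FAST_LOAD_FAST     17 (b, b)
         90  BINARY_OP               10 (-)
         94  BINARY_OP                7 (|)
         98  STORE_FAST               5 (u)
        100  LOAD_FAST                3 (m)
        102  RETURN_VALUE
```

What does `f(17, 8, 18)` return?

34

LOAD_FAST_LOAD_FAST b,a → push 8,17. Stack: [8, 17]
COMPARE_OP bool(<=) → 8 vs 17 = True. Stack: [True]
POP_JUMP_IF_FALSE → pop True; no jump. Stack: []
LOAD_FAST_LOAD_FAST a,a → push 17,17. Stack: [17, 17]
BINARY_OP + → 17 + 17 = 34. Stack: [34]
STORE_FAST m → m=34. Stack: []
LOAD_CONST → push 7. Stack: [7]
LOAD_FAST b → push 8. Stack: [7, 8]
BINARY_OP // → 7 // 8 = 0. Stack: [0]
LOAD_CONST → push 44. Stack: [0, 44]
BINARY_OP - → 0 - 44 = -44. Stack: [-44]
STORE_FAST z → z=-44. Stack: []
LOAD_CONST → push 5. Stack: [5]
LOAD_FAST c → push 18. Stack: [5, 18]
BINARY_OP * → 5 * 18 = 90. Stack: [90]
STORE_FAST u → u=90. Stack: []
LOAD_FAST m → push 34. Stack: [34]
RETURN_VALUE → return 34.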